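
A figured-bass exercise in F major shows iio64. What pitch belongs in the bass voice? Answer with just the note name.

iio in F major has root G; the chord is G-Bb-Db.
The figure 64 means second inversion — the fifth is in the bass.

Db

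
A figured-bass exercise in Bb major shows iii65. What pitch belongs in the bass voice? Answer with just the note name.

F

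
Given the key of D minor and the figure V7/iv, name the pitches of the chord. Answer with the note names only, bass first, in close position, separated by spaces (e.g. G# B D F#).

V7/iv is a secondary dominant — the dominant seventh of iv. iv in D minor is G, so the applied chord's root is D, a perfect fifth above.
Building a dominant seventh chord on D gives D-F#-A-C.

D F# A C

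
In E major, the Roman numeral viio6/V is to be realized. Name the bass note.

The applied chord viio6/V is rooted on A#: A#-C#-E.
The figure 6 means first inversion — the third is in the bass.

C#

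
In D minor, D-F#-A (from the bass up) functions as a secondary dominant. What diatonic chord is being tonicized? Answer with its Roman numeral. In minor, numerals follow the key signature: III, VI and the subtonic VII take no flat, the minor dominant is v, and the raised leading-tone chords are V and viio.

iv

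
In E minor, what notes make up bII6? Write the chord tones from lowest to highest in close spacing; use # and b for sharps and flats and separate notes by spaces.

A C F

Scale degree 2 in E minor is F#; lowering it a half step gives F. bII6 is the Neapolitan sixth — a major triad on the lowered second degree, here in its customary first inversion.
So the chord is F-A-C.
With the 6 figure the chord is in first inversion; from the bass A upward in close position it reads A-C-F.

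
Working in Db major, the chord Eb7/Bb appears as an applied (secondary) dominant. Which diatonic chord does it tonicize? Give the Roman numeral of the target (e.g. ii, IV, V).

The chord is a dominant seventh chord on Eb.
A dominant resolves down a perfect fifth: Eb → Ab. In Db major, Ab is scale degree 5, i.e. V.

V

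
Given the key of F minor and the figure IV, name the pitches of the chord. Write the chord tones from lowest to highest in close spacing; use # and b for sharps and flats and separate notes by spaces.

Bb D F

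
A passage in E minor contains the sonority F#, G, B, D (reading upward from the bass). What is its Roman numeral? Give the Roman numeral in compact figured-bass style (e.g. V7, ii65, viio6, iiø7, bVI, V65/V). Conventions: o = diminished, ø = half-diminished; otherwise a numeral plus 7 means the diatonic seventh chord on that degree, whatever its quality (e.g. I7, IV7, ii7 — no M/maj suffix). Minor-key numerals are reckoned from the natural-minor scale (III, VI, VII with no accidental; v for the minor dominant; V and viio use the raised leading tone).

The pitches G-B-D-F# form a major seventh chord rooted on G.
In E minor, G is the mediant; the diatonic major seventh chord there is III7.
With F# in the bass the chord is in third inversion, so the figured bass is 42.

III42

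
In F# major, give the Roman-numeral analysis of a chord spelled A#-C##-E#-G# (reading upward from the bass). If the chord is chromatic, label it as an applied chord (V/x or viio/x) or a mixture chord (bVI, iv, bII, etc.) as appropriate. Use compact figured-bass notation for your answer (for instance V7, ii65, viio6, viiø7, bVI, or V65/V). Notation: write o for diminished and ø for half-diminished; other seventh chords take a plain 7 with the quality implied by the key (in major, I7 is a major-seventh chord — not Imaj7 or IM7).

The pitches A#-C##-E#-G# form a dominant seventh chord rooted on A#.
A# is not a diatonic chord root with this quality in F# major, but it lies a perfect fifth above D# (vi), so the chord functions as an applied dominant of vi.

V7/vi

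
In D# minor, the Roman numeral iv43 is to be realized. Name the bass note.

iv in D# minor has root G#; the chord is G#-B-D#-F#.
The figure 43 means second inversion — the fifth is in the bass.

D#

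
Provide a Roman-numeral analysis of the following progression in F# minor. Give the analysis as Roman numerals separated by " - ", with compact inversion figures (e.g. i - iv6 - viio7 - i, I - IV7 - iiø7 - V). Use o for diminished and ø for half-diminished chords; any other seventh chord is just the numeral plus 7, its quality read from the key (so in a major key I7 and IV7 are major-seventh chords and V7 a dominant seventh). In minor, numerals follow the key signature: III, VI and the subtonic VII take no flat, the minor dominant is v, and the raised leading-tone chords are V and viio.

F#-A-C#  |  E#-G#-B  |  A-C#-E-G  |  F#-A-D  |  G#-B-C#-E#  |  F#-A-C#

i - viio - V7/VI - VI6 - V43 - i

F#-A-C#: minor triad on F# = scale degree 1 → i.
E#-G#-B: diminished triad on E# = scale degree 7 → viio.
A-C#-E-G: chromatic; A is V of VI, so V7/VI.
F#-A-D: major triad on D = scale degree 6 → VI6.
G#-B-C#-E#: root C# is the dominant; dominant seventh chord there is V43.
F#-A-C#: minor triad on F# = scale degree 1 → i.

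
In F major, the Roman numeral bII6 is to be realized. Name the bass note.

Bb

bII in F major has root Gb; the chord is Gb-Bb-Db.
The figure 6 means first inversion — the third is in the bass.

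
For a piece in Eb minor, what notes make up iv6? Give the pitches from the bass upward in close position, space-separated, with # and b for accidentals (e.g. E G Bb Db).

Cb Eb Ab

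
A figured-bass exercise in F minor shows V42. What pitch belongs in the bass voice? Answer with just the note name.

Bb

V in F minor has root C; the chord is C-E-G-Bb.
The figure 42 means third inversion — the seventh is in the bass.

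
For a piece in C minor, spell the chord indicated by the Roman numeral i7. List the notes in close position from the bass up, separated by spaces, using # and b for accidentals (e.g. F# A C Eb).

In C minor, the first degree is C, and the diatonic chord built there is a minor seventh chord.
That chord is spelled C-Eb-G-Bb.

C Eb G Bb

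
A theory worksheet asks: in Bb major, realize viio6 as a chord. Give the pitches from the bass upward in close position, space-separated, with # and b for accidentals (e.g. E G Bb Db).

The numeral's case and figure indicate a diminished triad. In Bb major its root, scale degree 7, is A.
That chord is spelled A-C-Eb.
With the 6 figure the chord is in first inversion; from the bass C upward in close position it reads C-Eb-A.

C Eb A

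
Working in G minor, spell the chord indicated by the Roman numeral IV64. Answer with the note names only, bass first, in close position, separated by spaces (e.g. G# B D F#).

G C E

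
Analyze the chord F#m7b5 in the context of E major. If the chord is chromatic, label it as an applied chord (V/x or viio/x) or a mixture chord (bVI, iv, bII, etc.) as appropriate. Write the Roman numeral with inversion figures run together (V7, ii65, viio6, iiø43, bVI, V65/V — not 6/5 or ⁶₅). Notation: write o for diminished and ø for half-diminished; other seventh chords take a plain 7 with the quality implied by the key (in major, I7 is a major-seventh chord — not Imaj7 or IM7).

The pitches F#-A-C-E form a half-diminished seventh chord rooted on F#.
F# is the second degree of E major. This is the half-diminished supertonic seventh, borrowed from the parallel minor.

iiø7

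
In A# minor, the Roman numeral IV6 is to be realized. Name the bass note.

F##

IV in A# minor has root D#; the chord is D#-F##-A#.
The figure 6 means first inversion — the third is in the bass.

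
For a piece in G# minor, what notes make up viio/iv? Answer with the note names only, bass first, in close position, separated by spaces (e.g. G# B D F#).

B# D# F#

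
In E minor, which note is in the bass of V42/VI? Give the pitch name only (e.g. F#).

F

The applied chord V42/VI is rooted on G: G-B-D-F.
The figure 42 means third inversion — the seventh is in the bass.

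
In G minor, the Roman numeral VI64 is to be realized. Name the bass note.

Bb

VI in G minor has root Eb; the chord is Eb-G-Bb.
The figure 64 means second inversion — the fifth is in the bass.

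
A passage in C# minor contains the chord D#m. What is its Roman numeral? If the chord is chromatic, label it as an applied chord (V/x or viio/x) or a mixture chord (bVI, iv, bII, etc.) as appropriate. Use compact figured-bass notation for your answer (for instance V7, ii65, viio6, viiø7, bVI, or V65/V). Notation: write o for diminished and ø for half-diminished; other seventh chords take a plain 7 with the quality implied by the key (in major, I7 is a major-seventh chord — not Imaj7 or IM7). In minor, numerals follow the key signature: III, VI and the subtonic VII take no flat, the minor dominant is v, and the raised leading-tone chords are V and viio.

ii

The pitches D#-F#-A# form a minor triad rooted on D#.
D# is the second degree of C# minor. This is the minor supertonic, borrowed from the parallel major (the Dorian ii).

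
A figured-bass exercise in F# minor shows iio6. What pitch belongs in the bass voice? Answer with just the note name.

B

iio in F# minor has root G#; the chord is G#-B-D.
The figure 6 means first inversion — the third is in the bass.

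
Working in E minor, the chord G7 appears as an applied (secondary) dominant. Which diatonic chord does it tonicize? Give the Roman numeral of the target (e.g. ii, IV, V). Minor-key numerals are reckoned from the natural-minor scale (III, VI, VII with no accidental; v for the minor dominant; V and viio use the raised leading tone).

The chord is a dominant seventh chord on G.
A dominant resolves down a perfect fifth: G → C. In E minor, C is scale degree 6, i.e. VI.

VI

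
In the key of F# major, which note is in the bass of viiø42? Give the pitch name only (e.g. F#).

viiø in F# major has root E#; the chord is E#-G#-B-D#.
The figure 42 means third inversion — the seventh is in the bass.

D#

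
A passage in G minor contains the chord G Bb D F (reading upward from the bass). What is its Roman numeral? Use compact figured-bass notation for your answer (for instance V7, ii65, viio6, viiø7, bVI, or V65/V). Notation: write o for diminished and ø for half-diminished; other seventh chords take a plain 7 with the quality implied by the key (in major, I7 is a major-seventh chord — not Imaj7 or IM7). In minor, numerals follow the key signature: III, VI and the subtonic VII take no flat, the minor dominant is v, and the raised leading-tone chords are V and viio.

i7

Stacked in thirds the chord is G-Bb-D-F: a minor seventh chord on G.
G is scale degree 1 in G minor, and a minor seventh chord on that degree is written i7.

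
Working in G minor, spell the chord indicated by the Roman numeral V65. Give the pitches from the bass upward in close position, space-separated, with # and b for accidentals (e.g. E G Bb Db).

F# A C D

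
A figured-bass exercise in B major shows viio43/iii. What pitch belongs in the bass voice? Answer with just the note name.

The applied chord viio43/iii is rooted on C##: C##-E#-G#-B.
The figure 43 means second inversion — the fifth is in the bass.

G#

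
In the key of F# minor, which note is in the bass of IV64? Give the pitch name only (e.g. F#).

IV in F# minor has root B; the chord is B-D#-F#.
The figure 64 means second inversion — the fifth is in the bass.

F#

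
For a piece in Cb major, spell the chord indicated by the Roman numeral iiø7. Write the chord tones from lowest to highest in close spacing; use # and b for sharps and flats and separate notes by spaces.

iiø7 is the half-diminished supertonic seventh, borrowed from the parallel minor. In Cb major that root is Db.
So the chord is Db-Fb-Abb-Cb.

Db Fb Abb Cb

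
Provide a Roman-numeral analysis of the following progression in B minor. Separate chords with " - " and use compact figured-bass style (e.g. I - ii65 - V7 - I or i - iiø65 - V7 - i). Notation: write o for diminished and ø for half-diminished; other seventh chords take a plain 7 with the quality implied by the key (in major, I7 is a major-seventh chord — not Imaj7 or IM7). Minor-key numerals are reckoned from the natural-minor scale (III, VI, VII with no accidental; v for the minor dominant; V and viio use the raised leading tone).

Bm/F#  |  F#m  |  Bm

i64 - v - i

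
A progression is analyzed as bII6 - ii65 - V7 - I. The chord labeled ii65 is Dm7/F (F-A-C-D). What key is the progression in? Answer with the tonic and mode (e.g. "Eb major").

C major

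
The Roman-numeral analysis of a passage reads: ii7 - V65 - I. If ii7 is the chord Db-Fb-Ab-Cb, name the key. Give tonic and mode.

The anchor chord is a minor seventh chord on Db, labeled ii7.
Counting down one scale step from Db places the tonic on Cb; a minor seventh chord on degree 2 is diatonic only in major.

Cb major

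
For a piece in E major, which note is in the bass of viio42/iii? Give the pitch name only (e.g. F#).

The applied chord viio42/iii is rooted on F##: F##-A#-C#-E.
The figure 42 means third inversion — the seventh is in the bass.

E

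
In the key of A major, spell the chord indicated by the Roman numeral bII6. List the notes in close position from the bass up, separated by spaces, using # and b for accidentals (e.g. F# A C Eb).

Scale degree 2 in A major is B; lowering it a half step gives Bb. bII6 is the Neapolitan sixth — a major triad on the lowered second degree, here in its customary first inversion.
So the chord is Bb-D-F, a major triad.
The figured bass 6 indicates first inversion, placing the third (D) in the bass: D-F-Bb.

D F Bb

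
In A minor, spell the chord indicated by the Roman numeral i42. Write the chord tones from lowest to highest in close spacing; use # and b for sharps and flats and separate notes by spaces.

G A C E

The numeral's case and figure indicate a minor seventh chord. In A minor its root, scale degree 1, is A.
Stacking thirds from A gives A-C-E-G.
With the 42 figure the chord is in third inversion; from the bass G upward in close position it reads G-A-C-E.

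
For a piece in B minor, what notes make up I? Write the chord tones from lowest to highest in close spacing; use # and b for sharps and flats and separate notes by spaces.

B D# F#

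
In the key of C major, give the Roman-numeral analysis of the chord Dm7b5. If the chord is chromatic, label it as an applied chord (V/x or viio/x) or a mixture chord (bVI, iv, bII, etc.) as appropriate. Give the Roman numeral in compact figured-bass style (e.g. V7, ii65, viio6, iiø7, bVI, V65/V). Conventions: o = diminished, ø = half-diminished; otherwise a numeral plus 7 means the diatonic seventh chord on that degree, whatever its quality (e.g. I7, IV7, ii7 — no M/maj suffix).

Stacked in thirds the chord is D-F-Ab-C: a half-diminished seventh chord on D.
D is the second degree of C major. This is the half-diminished supertonic seventh, borrowed from the parallel minor.

iiø7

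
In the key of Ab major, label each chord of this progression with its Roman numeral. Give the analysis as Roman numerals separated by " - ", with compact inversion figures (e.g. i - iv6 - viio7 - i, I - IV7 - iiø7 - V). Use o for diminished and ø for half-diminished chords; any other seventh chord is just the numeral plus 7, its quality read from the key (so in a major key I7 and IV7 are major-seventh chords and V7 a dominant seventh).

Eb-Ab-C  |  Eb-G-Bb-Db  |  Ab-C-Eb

I64 - V7 - I

Eb-Ab-C: root Ab is the tonic; major triad there is I64.
Eb-G-Bb-Db: dominant seventh chord on Eb = scale degree 5 → V7.
Ab-C-Eb: major triad on Ab = scale degree 1 → I.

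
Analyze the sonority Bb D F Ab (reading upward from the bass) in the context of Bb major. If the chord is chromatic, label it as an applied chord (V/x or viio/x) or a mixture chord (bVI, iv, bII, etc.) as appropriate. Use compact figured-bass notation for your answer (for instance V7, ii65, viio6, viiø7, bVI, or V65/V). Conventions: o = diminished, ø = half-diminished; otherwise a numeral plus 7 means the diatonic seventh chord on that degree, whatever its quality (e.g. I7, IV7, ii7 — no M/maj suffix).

V7/IV

The pitches Bb-D-F-Ab form a dominant seventh chord rooted on Bb.
Bb is not a diatonic chord root with this quality in Bb major, but it lies a perfect fifth above Eb (IV), so the chord functions as an applied dominant of IV.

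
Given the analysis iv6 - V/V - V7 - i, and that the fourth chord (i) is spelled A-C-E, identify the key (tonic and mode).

A minor

The anchor chord is a minor triad on A, labeled i.
If A is scale degree 1 and the mode makes that degree carry a minor triad, the tonic is A and the mode is minor.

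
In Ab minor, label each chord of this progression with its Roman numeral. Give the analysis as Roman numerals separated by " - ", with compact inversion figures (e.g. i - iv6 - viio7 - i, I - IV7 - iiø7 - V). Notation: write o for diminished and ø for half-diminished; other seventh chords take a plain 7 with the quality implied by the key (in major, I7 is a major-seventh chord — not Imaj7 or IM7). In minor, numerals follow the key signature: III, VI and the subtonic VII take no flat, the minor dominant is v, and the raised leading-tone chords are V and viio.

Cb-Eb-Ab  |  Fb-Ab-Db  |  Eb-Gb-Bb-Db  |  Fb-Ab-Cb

Cb-Eb-Ab: minor triad on Ab = scale degree 1 → i6.
Fb-Ab-Db has root Db, degree 4 in Ab minor, so iv6.
Eb-Gb-Bb-Db: minor seventh chord on Eb = scale degree 5 → v7.
Fb-Ab-Cb: major triad on Fb = scale degree 6 → VI.

i6 - iv6 - v7 - VI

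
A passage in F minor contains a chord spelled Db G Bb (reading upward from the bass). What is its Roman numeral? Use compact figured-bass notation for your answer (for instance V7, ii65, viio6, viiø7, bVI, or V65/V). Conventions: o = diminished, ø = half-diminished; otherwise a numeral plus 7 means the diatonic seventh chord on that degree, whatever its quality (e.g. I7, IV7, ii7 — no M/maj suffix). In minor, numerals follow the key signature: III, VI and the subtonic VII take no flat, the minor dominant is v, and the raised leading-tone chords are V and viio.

iio64

Stacked in thirds the chord is G-Bb-Db: a diminished triad on G.
G is scale degree 2 in F minor, and a diminished triad on that degree is written iio.
With Db in the bass the chord is in second inversion, so the figured bass is 64.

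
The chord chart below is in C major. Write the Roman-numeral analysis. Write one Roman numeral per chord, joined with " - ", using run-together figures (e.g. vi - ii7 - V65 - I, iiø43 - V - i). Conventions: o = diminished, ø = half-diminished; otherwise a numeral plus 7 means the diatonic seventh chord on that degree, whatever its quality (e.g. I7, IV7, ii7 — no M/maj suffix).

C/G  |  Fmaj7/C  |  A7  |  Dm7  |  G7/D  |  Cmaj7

C/G: root C is the tonic; major triad there is I64.
Fmaj7/C: root F is the subdominant; major seventh chord there is IV43.
A7: a dominant seventh chord on A, the applied dominant of ii → V7/ii.
Dm7: minor seventh chord on D = scale degree 2 → ii7.
G7/D: dominant seventh chord on G = scale degree 5 → V43.
Cmaj7: root C is the tonic; major seventh chord there is I7.

I64 - IV43 - V7/ii - ii7 - V43 - I7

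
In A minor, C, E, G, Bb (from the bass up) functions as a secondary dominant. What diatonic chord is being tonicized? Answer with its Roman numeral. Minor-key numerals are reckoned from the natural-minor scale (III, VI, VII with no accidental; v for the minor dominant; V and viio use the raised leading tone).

The chord is a dominant seventh chord on C.
A dominant resolves down a perfect fifth: C → F. In A minor, F is scale degree 6, i.e. VI.

VI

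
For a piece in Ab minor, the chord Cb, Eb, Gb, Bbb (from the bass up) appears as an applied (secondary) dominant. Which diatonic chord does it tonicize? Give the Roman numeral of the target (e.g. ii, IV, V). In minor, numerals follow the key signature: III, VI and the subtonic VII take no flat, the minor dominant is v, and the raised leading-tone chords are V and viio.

VI

The chord is a dominant seventh chord on Cb.
A dominant resolves down a perfect fifth: Cb → Fb. In Ab minor, Fb is scale degree 6, i.e. VI.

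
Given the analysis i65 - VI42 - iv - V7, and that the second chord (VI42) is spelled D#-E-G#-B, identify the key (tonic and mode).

G# minor

The chord Emaj7/D# is a major seventh chord rooted on E; its label is VI42.
If E is scale degree 6 and the mode makes that degree carry a major seventh chord, the tonic is G# and the mode is minor.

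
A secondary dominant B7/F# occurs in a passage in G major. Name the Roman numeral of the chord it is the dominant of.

vi

The chord is a dominant seventh chord on B.
A dominant resolves down a perfect fifth: B → E. In G major, E is scale degree 6, i.e. vi.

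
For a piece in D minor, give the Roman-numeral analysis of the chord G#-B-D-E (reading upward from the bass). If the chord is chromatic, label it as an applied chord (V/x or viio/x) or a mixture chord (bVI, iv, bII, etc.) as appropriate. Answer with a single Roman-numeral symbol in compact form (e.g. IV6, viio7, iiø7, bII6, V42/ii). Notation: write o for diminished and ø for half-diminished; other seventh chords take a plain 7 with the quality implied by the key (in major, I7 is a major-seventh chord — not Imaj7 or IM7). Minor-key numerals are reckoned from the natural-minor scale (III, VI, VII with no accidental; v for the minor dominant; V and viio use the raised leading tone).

The pitches E-G#-B-D form a dominant seventh chord rooted on E.
E is not a diatonic chord root with this quality in D minor, but it lies a perfect fifth above A (V), so the chord functions as an applied dominant of V.
With G# in the bass the chord is in first inversion, so the figured bass is 65.

V65/V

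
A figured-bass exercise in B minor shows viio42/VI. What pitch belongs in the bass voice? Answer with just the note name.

Eb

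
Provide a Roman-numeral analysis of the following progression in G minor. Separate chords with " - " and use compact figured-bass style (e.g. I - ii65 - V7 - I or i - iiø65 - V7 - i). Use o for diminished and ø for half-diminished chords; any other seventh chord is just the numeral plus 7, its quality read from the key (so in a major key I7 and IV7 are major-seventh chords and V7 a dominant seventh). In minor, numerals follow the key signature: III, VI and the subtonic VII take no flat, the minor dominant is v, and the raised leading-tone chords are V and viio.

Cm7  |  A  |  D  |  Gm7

Cm7 has root C, degree 4 in G minor, so iv7.
A: chromatic; A is V of V, so V/V.
D: major triad on D = scale degree 5 → V.
Gm7: root G is the tonic; minor seventh chord there is i7.

iv7 - V/V - V - i7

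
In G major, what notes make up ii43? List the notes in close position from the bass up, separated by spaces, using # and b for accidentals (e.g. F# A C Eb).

The numeral's case and figure indicate a minor seventh chord. In G major its root, the second degree, is A.
That chord is spelled A-C-E-G.
The figured bass 43 indicates second inversion, placing the fifth (E) in the bass: E-G-A-C.

E G A C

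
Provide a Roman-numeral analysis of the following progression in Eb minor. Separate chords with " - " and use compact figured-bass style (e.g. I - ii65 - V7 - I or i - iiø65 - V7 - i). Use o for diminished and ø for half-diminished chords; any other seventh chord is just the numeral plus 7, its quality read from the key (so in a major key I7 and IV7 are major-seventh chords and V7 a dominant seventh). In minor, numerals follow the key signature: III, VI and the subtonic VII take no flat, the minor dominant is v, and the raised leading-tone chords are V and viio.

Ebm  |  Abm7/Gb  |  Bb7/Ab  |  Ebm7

Ebm: minor triad on Eb = scale degree 1 → i.
Abm7/Gb: minor seventh chord on Ab = scale degree 4 → iv42.
Bb7/Ab has root Bb, degree 5 in Eb minor, so V42.
Ebm7: minor seventh chord on Eb = scale degree 1 → i7.

i - iv42 - V42 - i7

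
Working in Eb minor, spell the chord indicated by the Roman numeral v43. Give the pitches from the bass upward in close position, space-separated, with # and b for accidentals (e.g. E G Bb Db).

In Eb minor, the fifth degree is Bb, and the diatonic chord built there is a minor seventh chord.
Stacking thirds from Bb gives Bb-Db-F-Ab.
The figured bass 43 indicates second inversion, placing the fifth (F) in the bass: F-Ab-Bb-Db.

F Ab Bb Db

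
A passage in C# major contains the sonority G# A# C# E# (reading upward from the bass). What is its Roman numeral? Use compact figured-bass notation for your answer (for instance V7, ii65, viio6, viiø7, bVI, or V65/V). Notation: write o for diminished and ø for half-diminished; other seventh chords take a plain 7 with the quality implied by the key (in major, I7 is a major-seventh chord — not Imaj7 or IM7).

vi42

The pitches A#-C#-E#-G# form a minor seventh chord rooted on A#.
A# is scale degree 6 in C# major, and a minor seventh chord on that degree is written vi7.
With G# in the bass the chord is in third inversion, so the figured bass is 42.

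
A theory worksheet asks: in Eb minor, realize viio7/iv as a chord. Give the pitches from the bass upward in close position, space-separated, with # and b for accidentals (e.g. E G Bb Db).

viio7/iv is a secondary leading-tone chord. The target iv is Ab in Eb minor; the applied chord is rooted a semitone below, on G.
Building a fully diminished seventh chord on G gives G-Bb-Db-Fb.

G Bb Db Fb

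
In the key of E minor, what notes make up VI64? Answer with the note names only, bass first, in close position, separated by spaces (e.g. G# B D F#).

The numeral's case and figure indicate a major triad. In E minor its root, the sixth degree, is C.
Stacking thirds from C gives C-E-G.
The figured bass 64 indicates second inversion, placing the fifth (G) in the bass: G-C-E.

G C E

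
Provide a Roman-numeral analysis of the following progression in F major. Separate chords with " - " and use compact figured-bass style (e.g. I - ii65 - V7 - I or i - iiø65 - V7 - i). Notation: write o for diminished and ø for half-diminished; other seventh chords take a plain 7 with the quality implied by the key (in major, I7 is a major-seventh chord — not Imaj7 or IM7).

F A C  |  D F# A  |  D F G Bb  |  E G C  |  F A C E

F-A-C: major triad on F = scale degree 1 → I.
D-F#-A: chromatic; D is V of ii, so V/ii.
D-F-G-Bb: minor seventh chord on G = scale degree 2 → ii43.
E-G-C: root C is the dominant; major triad there is V6.
F-A-C-E: major seventh chord on F = scale degree 1 → I7.

I - V/ii - ii43 - V6 - I7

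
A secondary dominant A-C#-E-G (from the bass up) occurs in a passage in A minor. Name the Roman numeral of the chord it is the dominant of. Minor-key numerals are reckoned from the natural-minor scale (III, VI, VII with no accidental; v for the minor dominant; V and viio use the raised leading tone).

The chord is a dominant seventh chord on A.
A dominant resolves down a perfect fifth: A → D. In A minor, D is scale degree 4, i.e. iv.

iv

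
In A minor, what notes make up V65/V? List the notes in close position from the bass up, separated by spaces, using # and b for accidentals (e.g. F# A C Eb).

D# F# A B

V65/V is a secondary dominant — the dominant seventh of V. V in A minor is E, so the applied chord's root is B, a perfect fifth above.
Building a dominant seventh chord on B gives B-D#-F#-A.
The figured bass 65 indicates first inversion, placing the third (D#) in the bass: D#-F#-A-B.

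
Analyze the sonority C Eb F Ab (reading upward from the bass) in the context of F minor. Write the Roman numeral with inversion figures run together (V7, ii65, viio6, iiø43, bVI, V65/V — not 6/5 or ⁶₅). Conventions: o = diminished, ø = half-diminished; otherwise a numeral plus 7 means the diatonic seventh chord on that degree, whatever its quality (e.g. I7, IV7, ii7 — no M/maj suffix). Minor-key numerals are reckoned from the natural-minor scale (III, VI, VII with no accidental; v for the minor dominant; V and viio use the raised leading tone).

The pitches F-Ab-C-Eb form a minor seventh chord rooted on F.
In F minor, F is the tonic; the diatonic minor seventh chord there is i7.
With C in the bass the chord is in second inversion, so the figured bass is 43.

i43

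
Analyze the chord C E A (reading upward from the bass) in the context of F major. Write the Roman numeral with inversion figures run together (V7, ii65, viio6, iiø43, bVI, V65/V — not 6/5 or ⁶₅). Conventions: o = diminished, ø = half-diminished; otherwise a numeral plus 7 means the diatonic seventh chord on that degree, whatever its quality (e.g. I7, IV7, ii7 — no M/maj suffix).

Stacked in thirds the chord is A-C-E: a minor triad on A.
In F major, A is the mediant; the diatonic minor triad there is iii.
With C in the bass the chord is in first inversion, so the figured bass is 6.

iii6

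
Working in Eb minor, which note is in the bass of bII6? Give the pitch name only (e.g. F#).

Ab

bII in Eb minor has root Fb; the chord is Fb-Ab-Cb.
The figure 6 means first inversion — the third is in the bass.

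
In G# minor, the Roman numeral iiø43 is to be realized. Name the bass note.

iiø in G# minor has root A#; the chord is A#-C#-E-G#.
The figure 43 means second inversion — the fifth is in the bass.

E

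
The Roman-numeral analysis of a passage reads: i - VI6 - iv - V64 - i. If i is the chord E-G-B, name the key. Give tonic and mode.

E minor

The anchor chord is a minor triad on E, labeled i.
If E is scale degree 1 and the mode makes that degree carry a minor triad, the tonic is E and the mode is minor.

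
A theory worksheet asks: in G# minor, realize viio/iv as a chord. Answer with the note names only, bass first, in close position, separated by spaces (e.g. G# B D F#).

B# D# F#

viio/iv is a secondary leading-tone chord. The target iv is C# in G# minor; the applied chord is rooted a semitone below, on B#.
Building a diminished triad on B# gives B#-D#-F#.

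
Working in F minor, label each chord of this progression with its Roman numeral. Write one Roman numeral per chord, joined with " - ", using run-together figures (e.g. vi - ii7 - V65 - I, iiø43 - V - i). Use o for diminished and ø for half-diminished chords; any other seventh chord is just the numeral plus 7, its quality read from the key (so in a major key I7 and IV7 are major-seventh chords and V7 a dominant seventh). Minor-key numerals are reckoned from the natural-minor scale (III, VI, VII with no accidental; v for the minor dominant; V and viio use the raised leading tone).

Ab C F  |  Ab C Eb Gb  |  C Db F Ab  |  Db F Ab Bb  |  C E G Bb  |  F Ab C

i6 - V7/VI - VI42 - iv65 - V7 - i

Ab-C-F: minor triad on F = scale degree 1 → i6.
Ab-C-Eb-Gb: a dominant seventh chord on Ab, the applied dominant of VI → V7/VI.
C-Db-F-Ab: major seventh chord on Db = scale degree 6 → VI42.
Db-F-Ab-Bb has root Bb, degree 4 in F minor, so iv65.
C-E-G-Bb: root C is the dominant; dominant seventh chord there is V7.
F-Ab-C: minor triad on F = scale degree 1 → i.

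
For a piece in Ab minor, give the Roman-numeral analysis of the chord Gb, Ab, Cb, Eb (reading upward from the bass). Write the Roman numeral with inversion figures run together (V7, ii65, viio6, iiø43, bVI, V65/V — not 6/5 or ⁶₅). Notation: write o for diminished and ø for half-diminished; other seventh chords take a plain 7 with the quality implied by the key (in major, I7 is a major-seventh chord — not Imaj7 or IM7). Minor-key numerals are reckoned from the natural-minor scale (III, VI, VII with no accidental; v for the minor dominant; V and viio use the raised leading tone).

The pitches Ab-Cb-Eb-Gb form a minor seventh chord rooted on Ab.
In Ab minor, Ab is the tonic; the diatonic minor seventh chord there is i7.
With Gb in the bass the chord is in third inversion, so the figured bass is 42.

i42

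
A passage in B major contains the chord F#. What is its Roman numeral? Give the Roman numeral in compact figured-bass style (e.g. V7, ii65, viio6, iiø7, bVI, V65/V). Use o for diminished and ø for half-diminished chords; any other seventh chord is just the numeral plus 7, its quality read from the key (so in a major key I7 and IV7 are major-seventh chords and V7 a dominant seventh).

V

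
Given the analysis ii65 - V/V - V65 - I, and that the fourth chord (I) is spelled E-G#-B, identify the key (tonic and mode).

The anchor chord is a major triad on E, labeled I.
If E is scale degree 1 and the mode makes that degree carry a major triad, the tonic is E and the mode is major.

E major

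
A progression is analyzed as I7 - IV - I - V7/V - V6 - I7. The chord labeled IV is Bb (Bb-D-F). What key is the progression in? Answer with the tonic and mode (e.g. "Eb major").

The anchor chord is a major triad on Bb, labeled IV.
Counting down 3 scale steps from Bb places the tonic on F; a major triad on degree 4 is diatonic only in major.

F major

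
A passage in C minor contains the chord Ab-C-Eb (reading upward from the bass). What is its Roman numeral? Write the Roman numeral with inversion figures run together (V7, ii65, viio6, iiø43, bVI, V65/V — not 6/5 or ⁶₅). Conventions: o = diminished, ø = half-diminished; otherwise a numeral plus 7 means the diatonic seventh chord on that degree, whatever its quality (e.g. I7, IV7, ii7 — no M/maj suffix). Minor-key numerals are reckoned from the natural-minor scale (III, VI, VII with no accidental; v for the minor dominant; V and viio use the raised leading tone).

The pitches Ab-C-Eb form a major triad rooted on Ab.
In C minor, Ab is the submediant; the diatonic major triad there is VI.

VI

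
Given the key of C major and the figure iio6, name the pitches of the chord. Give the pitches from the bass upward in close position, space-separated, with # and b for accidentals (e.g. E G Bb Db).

F Ab D

Scale degree 2 in C major is D; here the chord built on it is altered to a diminished triad. iio6 is the diminished supertonic triad, borrowed from the parallel minor.
So the chord is D-F-Ab, a diminished triad.
The figured bass 6 indicates first inversion, placing the third (F) in the bass: F-Ab-D.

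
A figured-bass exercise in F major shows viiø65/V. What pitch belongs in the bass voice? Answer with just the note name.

D

The applied chord viiø65/V is rooted on B: B-D-F-A.
The figure 65 means first inversion — the third is in the bass.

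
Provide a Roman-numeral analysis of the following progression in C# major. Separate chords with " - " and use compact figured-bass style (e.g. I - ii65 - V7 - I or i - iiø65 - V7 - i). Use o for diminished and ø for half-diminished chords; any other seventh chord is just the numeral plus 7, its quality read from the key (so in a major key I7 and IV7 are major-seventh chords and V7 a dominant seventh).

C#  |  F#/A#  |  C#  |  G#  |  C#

I - IV6 - I - V - I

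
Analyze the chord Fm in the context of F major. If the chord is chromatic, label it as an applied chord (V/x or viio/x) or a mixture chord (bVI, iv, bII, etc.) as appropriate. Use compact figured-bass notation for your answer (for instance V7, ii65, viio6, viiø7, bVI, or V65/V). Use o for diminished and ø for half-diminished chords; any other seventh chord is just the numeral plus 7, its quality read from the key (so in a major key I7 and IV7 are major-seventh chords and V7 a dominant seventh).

i

Stacked in thirds the chord is F-Ab-C: a minor triad on F.
F is the first degree of F major. This is the minor tonic, borrowed from the parallel minor.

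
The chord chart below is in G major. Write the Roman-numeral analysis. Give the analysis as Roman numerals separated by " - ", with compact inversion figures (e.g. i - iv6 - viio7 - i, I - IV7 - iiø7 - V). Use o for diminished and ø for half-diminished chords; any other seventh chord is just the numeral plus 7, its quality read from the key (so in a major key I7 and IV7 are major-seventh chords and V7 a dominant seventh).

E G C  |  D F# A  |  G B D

E-G-C: root C is the subdominant; major triad there is IV6.
D-F#-A: major triad on D = scale degree 5 → V.
G-B-D: root G is the tonic; major triad there is I.

IV6 - V - I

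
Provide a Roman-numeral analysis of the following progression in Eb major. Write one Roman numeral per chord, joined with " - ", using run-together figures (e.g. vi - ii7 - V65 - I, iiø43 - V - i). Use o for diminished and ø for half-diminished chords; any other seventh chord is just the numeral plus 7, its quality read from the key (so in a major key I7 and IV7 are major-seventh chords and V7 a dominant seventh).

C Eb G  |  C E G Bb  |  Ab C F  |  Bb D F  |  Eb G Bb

vi - V7/ii - ii6 - V - I

C-Eb-G has root C, degree 6 in Eb major, so vi.
C-E-G-Bb: a dominant seventh chord on C, the applied dominant of ii → V7/ii.
Ab-C-F has root F, degree 2 in Eb major, so ii6.
Bb-D-F has root Bb, degree 5 in Eb major, so V.
Eb-G-Bb: root Eb is the tonic; major triad there is I.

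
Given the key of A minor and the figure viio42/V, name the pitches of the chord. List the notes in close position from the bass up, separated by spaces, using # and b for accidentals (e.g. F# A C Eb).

viio42/V is a secondary leading-tone chord. The target V is E in A minor; the applied chord is rooted a semitone below, on D#.
Building a fully diminished seventh chord on D# gives D#-F#-A-C.
The figured bass 42 indicates third inversion, placing the seventh (C) in the bass: C-D#-F#-A.

C D# F# A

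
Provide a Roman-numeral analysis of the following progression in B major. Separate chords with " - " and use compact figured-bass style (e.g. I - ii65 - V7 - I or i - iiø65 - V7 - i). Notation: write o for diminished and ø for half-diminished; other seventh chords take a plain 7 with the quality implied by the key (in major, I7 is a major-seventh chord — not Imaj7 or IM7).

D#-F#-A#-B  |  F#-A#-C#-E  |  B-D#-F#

I65 - V7 - I

D#-F#-A#-B: major seventh chord on B = scale degree 1 → I65.
F#-A#-C#-E has root F#, degree 5 in B major, so V7.
B-D#-F# has root B, degree 1 in B major, so I.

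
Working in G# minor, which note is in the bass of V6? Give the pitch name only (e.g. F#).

F##

V in G# minor has root D#; the chord is D#-F##-A#.
The figure 6 means first inversion — the third is in the bass.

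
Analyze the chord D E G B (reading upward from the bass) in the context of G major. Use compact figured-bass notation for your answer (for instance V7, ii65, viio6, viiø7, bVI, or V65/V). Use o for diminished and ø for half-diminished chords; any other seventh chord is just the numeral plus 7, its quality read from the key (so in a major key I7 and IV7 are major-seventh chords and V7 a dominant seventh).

vi42

Stacked in thirds the chord is E-G-B-D: a minor seventh chord on E.
E is scale degree 6 in G major, and a minor seventh chord on that degree is written vi7.
With D in the bass the chord is in third inversion, so the figured bass is 42.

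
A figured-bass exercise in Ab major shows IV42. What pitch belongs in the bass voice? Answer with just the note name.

C

IV in Ab major has root Db; the chord is Db-F-Ab-C.
The figure 42 means third inversion — the seventh is in the bass.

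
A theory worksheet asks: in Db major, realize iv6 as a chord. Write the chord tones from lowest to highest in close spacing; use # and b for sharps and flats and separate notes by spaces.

Bbb Db Gb

iv6 is the minor subdominant, borrowed from the parallel minor. In Db major that root is Gb.
So the chord is Gb-Bbb-Db, a minor triad.
The figured bass 6 indicates first inversion, placing the third (Bbb) in the bass: Bbb-Db-Gb.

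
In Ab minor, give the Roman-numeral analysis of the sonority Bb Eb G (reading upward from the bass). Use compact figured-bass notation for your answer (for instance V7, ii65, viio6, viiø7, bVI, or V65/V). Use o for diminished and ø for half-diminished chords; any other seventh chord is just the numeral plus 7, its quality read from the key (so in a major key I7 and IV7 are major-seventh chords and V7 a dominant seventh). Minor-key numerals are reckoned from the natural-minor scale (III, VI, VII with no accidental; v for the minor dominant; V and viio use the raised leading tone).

V64

Stacked in thirds the chord is Eb-G-Bb: a major triad on Eb.
Eb is scale degree 5 in Ab minor, and a major triad on that degree is written V.
With Bb in the bass the chord is in second inversion, so the figured bass is 64.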